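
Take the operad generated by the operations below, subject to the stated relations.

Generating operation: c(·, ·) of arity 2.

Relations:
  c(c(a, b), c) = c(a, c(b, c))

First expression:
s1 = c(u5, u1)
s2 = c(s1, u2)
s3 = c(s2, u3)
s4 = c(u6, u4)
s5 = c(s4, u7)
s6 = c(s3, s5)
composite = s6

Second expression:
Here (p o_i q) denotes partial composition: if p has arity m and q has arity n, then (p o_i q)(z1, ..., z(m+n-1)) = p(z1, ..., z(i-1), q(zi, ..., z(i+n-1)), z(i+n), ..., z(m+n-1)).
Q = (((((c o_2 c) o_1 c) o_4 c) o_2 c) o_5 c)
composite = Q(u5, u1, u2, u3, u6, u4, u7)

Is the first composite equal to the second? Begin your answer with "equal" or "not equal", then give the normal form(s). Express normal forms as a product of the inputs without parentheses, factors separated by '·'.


equal — both sides give u5 · u1 · u2 · u3 · u6 · u4 · u7

The first composite normalizes to u5 · u1 · u2 · u3 · u6 · u4 · u7
The second composite normalizes to u5 · u1 · u2 · u3 · u6 · u4 · u7
Same normal form: equal.


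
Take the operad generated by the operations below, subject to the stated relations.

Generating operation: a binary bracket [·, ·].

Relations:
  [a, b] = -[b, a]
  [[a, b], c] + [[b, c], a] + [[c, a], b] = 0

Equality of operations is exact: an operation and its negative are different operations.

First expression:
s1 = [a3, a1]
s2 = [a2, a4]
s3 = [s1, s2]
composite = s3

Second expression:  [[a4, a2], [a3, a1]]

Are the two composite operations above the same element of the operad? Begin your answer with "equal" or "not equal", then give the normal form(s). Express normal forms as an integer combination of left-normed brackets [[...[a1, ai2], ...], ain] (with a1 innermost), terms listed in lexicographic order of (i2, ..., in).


The first expression, normalized: -[[[a1, a3], a2], a4] + [[[a1, a3], a4], a2]
The second expression, normalized: -[[[a1, a3], a2], a4] + [[[a1, a3], a4], a2]
The forms coincide; equal.

equal; the common form is -[[[a1, a3], a2], a4] + [[[a1, a3], a4], a2]


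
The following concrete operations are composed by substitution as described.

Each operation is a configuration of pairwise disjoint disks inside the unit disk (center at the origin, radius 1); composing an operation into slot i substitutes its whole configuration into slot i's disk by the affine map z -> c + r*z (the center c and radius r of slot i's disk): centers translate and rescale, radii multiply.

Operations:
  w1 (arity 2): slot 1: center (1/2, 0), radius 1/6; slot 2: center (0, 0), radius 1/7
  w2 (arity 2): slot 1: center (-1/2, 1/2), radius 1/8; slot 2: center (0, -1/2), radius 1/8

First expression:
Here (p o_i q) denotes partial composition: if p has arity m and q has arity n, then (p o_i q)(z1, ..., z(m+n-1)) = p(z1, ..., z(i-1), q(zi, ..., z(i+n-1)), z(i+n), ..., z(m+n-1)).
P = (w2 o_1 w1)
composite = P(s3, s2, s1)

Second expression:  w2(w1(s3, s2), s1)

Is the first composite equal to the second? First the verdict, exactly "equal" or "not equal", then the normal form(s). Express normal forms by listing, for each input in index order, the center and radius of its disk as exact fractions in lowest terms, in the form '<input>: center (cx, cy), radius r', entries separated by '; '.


equal; both compose to s1: center (0, -1/2), radius 1/8; s2: center (-1/2, 1/2), radius 1/56; s3: center (-7/16, 1/2), radius 1/48

The first composite normalizes to s1: center (0, -1/2), radius 1/8; s2: center (-1/2, 1/2), radius 1/56; s3: center (-7/16, 1/2), radius 1/48
The second composite normalizes to s1: center (0, -1/2), radius 1/8; s2: center (-1/2, 1/2), radius 1/56; s3: center (-7/16, 1/2), radius 1/48
One common form — equal.


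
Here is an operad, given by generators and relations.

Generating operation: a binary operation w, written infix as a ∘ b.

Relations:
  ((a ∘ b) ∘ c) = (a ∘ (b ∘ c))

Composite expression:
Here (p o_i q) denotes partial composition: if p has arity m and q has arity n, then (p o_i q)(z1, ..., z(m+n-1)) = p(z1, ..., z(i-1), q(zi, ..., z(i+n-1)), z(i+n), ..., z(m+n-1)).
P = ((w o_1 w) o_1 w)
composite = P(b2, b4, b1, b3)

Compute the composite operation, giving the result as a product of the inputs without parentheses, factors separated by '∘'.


b2 ∘ b4 ∘ b1 ∘ b3

Under associativity of w, the answer is the b's in reading order.
(b2 ∘ b4) unparenthesizes to b2 ∘ b4
((b2 ∘ b4) ∘ b1) unparenthesizes to b2 ∘ b4 ∘ b1
(((b2 ∘ b4) ∘ b1) ∘ b3) unparenthesizes to b2 ∘ b4 ∘ b1 ∘ b3


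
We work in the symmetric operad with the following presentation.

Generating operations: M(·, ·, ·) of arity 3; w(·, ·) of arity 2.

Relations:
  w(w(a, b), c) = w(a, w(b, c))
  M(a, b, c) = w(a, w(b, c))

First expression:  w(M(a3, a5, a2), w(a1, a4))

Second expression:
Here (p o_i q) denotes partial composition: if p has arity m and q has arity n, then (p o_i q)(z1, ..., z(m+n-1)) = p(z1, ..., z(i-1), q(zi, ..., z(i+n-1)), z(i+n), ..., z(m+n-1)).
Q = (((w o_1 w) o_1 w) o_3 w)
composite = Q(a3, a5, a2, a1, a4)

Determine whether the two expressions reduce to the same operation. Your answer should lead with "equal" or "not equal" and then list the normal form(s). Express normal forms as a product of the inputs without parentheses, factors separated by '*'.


equal; both compose to a3 * a5 * a2 * a1 * a4


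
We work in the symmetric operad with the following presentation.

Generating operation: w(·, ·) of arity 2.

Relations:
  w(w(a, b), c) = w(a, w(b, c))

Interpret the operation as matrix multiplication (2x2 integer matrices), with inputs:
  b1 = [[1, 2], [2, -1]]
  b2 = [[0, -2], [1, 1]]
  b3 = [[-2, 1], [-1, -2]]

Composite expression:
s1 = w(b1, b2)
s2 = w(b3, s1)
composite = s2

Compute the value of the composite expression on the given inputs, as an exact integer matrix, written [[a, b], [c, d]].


[[-5, -5], [0, 10]]

w(b1, b2) = [[2, 0], [-1, -5]]
w(b3, w(b1, b2)) = [[-5, -5], [0, 10]]


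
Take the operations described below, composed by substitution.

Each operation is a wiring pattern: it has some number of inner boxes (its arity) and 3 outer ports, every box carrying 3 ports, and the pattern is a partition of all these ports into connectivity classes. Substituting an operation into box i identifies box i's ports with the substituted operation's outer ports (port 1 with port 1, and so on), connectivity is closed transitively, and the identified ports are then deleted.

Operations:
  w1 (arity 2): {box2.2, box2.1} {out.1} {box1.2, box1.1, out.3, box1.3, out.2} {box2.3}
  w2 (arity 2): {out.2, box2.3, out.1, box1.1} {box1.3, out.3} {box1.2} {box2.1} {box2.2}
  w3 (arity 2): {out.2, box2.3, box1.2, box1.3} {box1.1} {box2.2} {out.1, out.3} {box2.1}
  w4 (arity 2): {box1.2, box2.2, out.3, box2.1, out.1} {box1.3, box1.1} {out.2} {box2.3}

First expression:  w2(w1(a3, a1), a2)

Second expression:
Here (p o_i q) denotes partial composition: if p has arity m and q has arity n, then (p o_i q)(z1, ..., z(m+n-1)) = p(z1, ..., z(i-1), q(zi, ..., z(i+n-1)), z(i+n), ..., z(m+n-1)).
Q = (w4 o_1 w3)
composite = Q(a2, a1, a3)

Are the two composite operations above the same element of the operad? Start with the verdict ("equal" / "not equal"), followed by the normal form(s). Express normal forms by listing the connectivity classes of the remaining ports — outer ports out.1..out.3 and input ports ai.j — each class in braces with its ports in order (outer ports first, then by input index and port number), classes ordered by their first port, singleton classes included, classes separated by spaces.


The first expression, normalized: {out.1, out.2, a2.3} {out.3, a3.1, a3.2, a3.3} {a1.1, a1.2} {a1.3} {a2.1} {a2.2}
The second expression, normalized: {out.1, out.3, a1.3, a2.2, a2.3, a3.1, a3.2} {out.2} {a1.1} {a1.2} {a2.1} {a3.3}
The normal forms differ: not equal.

not equal — first {out.1, out.2, a2.3} {out.3, a3.1, a3.2, a3.3} {a1.1, a1.2} {a1.3} {a2.1} {a2.2}, second {out.1, out.3, a1.3, a2.2, a2.3, a3.1, a3.2} {out.2} {a1.1} {a1.2} {a2.1} {a3.3}


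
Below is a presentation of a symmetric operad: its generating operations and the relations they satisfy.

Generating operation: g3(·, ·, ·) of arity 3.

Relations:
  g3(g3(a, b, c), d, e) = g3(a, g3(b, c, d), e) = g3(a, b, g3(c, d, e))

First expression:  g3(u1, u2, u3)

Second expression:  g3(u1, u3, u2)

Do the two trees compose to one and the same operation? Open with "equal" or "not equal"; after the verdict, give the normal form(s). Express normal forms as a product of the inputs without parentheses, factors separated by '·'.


The first expression reduces to u1 · u2 · u3
The second expression reduces to u1 · u3 · u2
They disagree, so not equal.

not equal — first u1 · u2 · u3, second u1 · u3 · u2


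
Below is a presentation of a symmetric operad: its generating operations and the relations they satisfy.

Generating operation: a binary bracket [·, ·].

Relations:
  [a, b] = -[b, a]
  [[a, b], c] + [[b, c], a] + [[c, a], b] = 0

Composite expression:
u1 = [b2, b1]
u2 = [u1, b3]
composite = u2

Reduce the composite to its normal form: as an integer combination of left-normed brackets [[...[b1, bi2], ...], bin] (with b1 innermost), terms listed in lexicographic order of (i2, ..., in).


-[[b1, b2], b3]

Expand each bracket as ab - ba; the b1-initial words give the coefficients.
Composite bracket: [[b2, b1], b3]
Under [a, b] = ab - ba we get 4 signed associative words (2^2 = 4).
Collect the words opening with b1:
  the word b1b2b3 carries sign -1 and contributes -[[b1, b2], b3]


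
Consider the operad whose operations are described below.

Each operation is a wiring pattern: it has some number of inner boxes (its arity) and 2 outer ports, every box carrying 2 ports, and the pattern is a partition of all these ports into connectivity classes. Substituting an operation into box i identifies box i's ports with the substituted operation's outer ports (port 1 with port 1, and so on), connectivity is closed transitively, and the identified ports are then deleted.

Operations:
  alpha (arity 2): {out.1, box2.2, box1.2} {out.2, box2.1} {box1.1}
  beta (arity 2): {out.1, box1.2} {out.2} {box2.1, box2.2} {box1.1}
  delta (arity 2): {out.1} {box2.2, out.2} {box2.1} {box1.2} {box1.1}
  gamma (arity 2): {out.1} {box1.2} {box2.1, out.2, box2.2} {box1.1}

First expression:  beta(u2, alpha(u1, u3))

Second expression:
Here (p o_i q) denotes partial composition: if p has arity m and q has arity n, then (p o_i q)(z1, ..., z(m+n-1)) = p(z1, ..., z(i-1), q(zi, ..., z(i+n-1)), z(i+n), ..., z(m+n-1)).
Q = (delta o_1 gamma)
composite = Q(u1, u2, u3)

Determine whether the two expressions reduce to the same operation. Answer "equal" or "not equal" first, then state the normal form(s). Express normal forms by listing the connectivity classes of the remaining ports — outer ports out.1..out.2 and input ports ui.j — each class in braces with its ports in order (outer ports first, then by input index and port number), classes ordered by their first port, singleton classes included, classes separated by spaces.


In normal form, the first expression is {out.1, u2.2} {out.2} {u1.1} {u1.2, u3.1, u3.2} {u2.1}
In normal form, the second expression is {out.1} {out.2, u3.2} {u1.1} {u1.2} {u2.1, u2.2} {u3.1}
The forms do not match — not equal.

not equal: they reduce to {out.1, u2.2} {out.2} {u1.1} {u1.2, u3.1, u3.2} {u2.1} and {out.1} {out.2, u3.2} {u1.1} {u1.2} {u2.1, u2.2} {u3.1}


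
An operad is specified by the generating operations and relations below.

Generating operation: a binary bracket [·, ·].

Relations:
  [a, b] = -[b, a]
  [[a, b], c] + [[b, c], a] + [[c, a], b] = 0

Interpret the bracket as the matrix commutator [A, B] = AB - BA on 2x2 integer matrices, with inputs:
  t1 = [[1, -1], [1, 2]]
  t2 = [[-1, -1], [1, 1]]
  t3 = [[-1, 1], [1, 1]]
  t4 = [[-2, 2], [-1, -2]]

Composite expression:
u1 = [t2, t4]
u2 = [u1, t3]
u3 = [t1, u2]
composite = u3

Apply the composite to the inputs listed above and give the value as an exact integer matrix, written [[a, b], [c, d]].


[t2, t4] = [[-1, -4], [-2, 1]]
[[t2, t4], t3] = [[-2, -10], [6, 2]]
[t1, [[t2, t4], t3]] = [[4, 6], [2, -4]]

[[4, 6], [2, -4]]


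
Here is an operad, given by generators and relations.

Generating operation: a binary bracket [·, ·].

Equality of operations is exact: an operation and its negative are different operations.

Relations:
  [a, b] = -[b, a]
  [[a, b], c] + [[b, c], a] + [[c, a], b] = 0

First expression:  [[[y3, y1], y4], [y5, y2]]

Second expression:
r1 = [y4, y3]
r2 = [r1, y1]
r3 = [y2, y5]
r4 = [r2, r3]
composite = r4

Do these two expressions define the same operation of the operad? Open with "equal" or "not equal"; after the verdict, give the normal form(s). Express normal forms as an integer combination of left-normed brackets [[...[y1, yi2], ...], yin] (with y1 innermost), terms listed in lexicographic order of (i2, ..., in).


not equal; the first gives [[[[y1, y3], y4], y2], y5] - [[[[y1, y3], y4], y5], y2] and the second [[[[y1, y3], y4], y2], y5] - [[[[y1, y3], y4], y5], y2] - [[[[y1, y4], y3], y2], y5] + [[[[y1, y4], y3], y5], y2]

The first expression, normalized: [[[[y1, y3], y4], y2], y5] - [[[[y1, y3], y4], y5], y2]
The second expression, normalized: [[[[y1, y3], y4], y2], y5] - [[[[y1, y3], y4], y5], y2] - [[[[y1, y4], y3], y2], y5] + [[[[y1, y4], y3], y5], y2]
The forms do not match — not equal.


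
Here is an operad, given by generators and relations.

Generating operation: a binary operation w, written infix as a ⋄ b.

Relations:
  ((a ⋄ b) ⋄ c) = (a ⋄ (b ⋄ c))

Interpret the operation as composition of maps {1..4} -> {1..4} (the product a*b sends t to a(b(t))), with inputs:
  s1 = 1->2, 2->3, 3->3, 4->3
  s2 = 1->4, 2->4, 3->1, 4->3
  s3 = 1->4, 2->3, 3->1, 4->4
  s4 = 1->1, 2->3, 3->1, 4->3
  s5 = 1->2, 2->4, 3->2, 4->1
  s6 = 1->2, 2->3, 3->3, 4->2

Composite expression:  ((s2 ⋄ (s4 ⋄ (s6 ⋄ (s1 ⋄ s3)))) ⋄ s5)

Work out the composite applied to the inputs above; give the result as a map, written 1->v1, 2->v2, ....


1->4, 2->4, 3->4, 4->4

(s1 ⋄ s3) = 1->3, 2->3, 3->2, 4->3
(s6 ⋄ (s1 ⋄ s3)) = 1->3, 2->3, 3->3, 4->3
(s4 ⋄ (s6 ⋄ (s1 ⋄ s3))) = 1->1, 2->1, 3->1, 4->1
(s2 ⋄ (s4 ⋄ (s6 ⋄ (s1 ⋄ s3)))) = 1->4, 2->4, 3->4, 4->4
((s2 ⋄ (s4 ⋄ (s6 ⋄ (s1 ⋄ s3)))) ⋄ s5) = 1->4, 2->4, 3->4, 4->4


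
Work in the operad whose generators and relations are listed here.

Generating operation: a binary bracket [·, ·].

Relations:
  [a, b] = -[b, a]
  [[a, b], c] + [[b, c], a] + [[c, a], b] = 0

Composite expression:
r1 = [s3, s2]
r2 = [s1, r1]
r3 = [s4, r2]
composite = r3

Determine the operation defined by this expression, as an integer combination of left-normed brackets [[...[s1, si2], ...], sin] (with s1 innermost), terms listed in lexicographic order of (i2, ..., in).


In the tensor algebra, words opening s1 carry the s1-anchored form.
Composite bracket: [s4, [s1, [s3, s2]]]
The bracket unfolds into 8 signed words via [a, b] = ab - ba (2^3 = 8).
Coefficients come from the s1-initial words:
  word s1s2s3s4 has sign +1, contributing +[[[s1, s2], s3], s4]
  word s1s3s2s4 has sign -1, contributing -[[[s1, s3], s2], s4]

[[[s1, s2], s3], s4] - [[[s1, s3], s2], s4]


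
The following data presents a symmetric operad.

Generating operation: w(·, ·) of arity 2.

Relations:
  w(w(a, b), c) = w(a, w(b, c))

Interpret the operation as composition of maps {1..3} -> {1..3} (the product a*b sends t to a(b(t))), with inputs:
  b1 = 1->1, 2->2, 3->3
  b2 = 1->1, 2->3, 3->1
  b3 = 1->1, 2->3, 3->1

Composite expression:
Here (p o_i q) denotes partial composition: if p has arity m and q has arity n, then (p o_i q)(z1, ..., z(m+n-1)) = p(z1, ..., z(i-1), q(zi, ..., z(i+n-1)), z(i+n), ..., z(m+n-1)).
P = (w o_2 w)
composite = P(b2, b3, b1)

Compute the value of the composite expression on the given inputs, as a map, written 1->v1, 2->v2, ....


w(b3, b1) = 1->1, 2->3, 3->1
w(b2, w(b3, b1)) = 1->1, 2->1, 3->1

1->1, 2->1, 3->1


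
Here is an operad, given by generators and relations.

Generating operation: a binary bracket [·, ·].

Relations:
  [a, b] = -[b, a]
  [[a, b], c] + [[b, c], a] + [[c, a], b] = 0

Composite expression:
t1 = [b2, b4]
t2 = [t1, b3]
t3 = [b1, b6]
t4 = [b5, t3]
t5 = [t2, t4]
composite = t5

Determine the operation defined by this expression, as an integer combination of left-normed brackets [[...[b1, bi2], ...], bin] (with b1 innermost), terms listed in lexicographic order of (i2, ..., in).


A multilinear Lie element is pinned by b1-initial words (b1 innermost).
Composite bracket: [[[b2, b4], b3], [b5, [b1, b6]]]
The bracket unfolds into 32 signed words via [a, b] = ab - ba (2^5 = 32).
The b1-initial words carry the normal form:
  sign of b1b6b5b2b4b3 is +1, so it contributes +[[[[[b1, b6], b5], b2], b4], b3]
  sign of b1b6b5b3b2b4 is -1, so it contributes -[[[[[b1, b6], b5], b3], b2], b4]
  sign of b1b6b5b3b4b2 is +1, so it contributes +[[[[[b1, b6], b5], b3], b4], b2]
  sign of b1b6b5b4b2b3 is -1, so it contributes -[[[[[b1, b6], b5], b4], b2], b3]

[[[[[b1, b6], b5], b2], b4], b3] - [[[[[b1, b6], b5], b3], b2], b4] + [[[[[b1, b6], b5], b3], b4], b2] - [[[[[b1, b6], b5], b4], b2], b3]


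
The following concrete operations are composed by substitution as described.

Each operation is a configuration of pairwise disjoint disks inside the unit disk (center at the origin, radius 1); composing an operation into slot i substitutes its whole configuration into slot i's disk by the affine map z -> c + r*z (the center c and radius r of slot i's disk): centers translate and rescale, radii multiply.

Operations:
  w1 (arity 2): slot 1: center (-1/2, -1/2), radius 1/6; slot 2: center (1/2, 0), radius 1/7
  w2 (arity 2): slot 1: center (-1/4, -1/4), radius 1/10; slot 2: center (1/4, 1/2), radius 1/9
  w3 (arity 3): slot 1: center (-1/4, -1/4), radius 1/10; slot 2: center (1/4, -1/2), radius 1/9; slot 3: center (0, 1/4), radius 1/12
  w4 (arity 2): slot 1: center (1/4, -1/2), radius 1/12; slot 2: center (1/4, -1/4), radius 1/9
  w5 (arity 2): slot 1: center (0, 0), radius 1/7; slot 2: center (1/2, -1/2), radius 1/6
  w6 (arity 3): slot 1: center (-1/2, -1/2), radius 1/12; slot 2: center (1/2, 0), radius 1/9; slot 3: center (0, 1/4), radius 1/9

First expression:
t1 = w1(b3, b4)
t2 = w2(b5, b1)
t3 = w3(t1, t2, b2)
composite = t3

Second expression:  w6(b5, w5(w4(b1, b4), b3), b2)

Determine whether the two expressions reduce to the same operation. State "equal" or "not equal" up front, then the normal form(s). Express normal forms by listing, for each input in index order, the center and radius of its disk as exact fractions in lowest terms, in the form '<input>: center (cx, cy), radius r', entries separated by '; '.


The first expression reduces to b1: center (5/18, -4/9), radius 1/81; b2: center (0, 1/4), radius 1/12; b3: center (-3/10, -3/10), radius 1/60; b4: center (-1/5, -1/4), radius 1/70; b5: center (2/9, -19/36), radius 1/90
The second expression reduces to b1: center (127/252, -1/126), radius 1/756; b2: center (0, 1/4), radius 1/9; b3: center (5/9, -1/18), radius 1/54; b4: center (127/252, -1/252), radius 1/567; b5: center (-1/2, -1/2), radius 1/12
They disagree, so not equal.

not equal — first b1: center (5/18, -4/9), radius 1/81; b2: center (0, 1/4), radius 1/12; b3: center (-3/10, -3/10), radius 1/60; b4: center (-1/5, -1/4), radius 1/70; b5: center (2/9, -19/36), radius 1/90, second b1: center (127/252, -1/126), radius 1/756; b2: center (0, 1/4), radius 1/9; b3: center (5/9, -1/18), radius 1/54; b4: center (127/252, -1/252), radius 1/567; b5: center (-1/2, -1/2), radius 1/12


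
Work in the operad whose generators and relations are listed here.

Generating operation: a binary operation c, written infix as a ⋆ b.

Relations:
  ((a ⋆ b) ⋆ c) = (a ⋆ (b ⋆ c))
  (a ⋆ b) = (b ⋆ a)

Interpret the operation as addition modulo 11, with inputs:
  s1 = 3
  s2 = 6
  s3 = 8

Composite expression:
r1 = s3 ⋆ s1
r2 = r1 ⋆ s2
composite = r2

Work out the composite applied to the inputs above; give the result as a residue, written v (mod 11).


6 (mod 11)

(s3 ⋆ s1) = 0
((s3 ⋆ s1) ⋆ s2) = 6


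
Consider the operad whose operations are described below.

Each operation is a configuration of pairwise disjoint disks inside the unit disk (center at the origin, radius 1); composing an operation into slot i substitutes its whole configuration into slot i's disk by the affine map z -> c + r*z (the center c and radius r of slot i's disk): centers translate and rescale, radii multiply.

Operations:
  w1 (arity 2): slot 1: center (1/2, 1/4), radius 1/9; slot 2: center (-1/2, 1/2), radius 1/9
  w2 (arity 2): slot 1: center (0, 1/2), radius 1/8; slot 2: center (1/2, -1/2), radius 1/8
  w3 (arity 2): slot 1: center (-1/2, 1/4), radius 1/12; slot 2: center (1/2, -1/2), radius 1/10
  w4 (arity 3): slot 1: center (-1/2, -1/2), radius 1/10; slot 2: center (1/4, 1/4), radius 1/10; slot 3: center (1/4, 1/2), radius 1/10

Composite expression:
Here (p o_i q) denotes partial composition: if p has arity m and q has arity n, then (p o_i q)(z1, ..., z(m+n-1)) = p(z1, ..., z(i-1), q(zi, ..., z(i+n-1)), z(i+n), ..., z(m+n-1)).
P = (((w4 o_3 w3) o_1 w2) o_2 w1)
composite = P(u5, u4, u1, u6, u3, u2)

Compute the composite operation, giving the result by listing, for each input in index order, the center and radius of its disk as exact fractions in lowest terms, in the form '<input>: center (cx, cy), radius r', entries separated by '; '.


u1: center (-73/160, -87/160), radius 1/720; u2: center (3/10, 9/20), radius 1/100; u3: center (1/5, 21/40), radius 1/120; u4: center (-71/160, -35/64), radius 1/720; u5: center (-1/2, -9/20), radius 1/80; u6: center (1/4, 1/4), radius 1/10

Nesting under w4 composes maps z -> c + r*z down each u-path.
for u5, the 2-step affine chain lands on center (-1/2, -9/20), radius 1/80
for u4, the 3-step affine chain lands on center (-71/160, -35/64), radius 1/720
for u1, the 3-step affine chain lands on center (-73/160, -87/160), radius 1/720
for u6, the 1-step affine chain lands on center (1/4, 1/4), radius 1/10
for u3, the 2-step affine chain lands on center (1/5, 21/40), radius 1/120
for u2, the 2-step affine chain lands on center (3/10, 9/20), radius 1/100


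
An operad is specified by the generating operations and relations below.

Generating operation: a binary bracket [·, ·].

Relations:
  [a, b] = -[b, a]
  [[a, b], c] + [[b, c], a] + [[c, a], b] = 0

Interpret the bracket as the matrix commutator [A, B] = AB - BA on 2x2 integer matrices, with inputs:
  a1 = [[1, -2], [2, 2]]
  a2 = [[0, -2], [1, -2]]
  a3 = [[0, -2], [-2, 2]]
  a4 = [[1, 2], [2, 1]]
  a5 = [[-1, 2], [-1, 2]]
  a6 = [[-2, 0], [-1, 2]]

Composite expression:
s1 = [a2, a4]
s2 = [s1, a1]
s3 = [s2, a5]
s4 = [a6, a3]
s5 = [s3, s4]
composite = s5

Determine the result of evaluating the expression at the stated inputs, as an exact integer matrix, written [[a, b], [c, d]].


[[168, -1008], [-672, -168]]

[a2, a4] = [[-6, 4], [-4, 6]]
[[a2, a4], a1] = [[0, 28], [28, 0]]
[[[a2, a4], a1], a5] = [[-84, 84], [-84, 84]]
[a6, a3] = [[-2, 8], [-6, 2]]
[[[[a2, a4], a1], a5], [a6, a3]] = [[168, -1008], [-672, -168]]


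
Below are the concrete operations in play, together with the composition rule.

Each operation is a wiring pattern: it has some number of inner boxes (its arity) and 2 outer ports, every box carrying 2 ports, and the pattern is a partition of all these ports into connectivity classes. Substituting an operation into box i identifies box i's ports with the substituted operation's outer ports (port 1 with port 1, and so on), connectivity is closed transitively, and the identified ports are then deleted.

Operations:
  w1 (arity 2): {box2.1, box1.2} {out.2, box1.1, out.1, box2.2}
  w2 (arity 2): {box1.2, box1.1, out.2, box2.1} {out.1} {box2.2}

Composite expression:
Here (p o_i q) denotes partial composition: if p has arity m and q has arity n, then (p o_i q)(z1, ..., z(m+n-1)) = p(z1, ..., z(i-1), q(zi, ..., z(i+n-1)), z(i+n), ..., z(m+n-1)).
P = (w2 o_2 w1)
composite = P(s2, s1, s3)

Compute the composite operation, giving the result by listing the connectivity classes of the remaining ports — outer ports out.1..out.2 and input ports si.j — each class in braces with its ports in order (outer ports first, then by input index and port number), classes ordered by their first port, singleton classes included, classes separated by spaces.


Substituting into w2 glues patterns; closure does the rest.
w1 over (s1, s3) gives {out.1, out.2, s1.1, s3.2} {s1.2, s3.1}, out.j being that stage's outer ports
w2 over (s2, s1, s3) gives {out.1} {out.2, s1.1, s2.1, s2.2, s3.2} {s1.2, s3.1}, out.j being that stage's outer ports

{out.1} {out.2, s1.1, s2.1, s2.2, s3.2} {s1.2, s3.1}


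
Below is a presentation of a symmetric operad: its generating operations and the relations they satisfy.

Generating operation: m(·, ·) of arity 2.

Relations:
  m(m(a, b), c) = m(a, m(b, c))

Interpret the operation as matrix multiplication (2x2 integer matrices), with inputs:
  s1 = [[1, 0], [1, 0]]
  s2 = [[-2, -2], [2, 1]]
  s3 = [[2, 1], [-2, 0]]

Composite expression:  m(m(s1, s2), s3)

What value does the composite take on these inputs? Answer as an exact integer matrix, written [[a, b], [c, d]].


[[0, -2], [0, -2]]

m(s1, s2) = [[-2, -2], [-2, -2]]
m(m(s1, s2), s3) = [[0, -2], [0, -2]]


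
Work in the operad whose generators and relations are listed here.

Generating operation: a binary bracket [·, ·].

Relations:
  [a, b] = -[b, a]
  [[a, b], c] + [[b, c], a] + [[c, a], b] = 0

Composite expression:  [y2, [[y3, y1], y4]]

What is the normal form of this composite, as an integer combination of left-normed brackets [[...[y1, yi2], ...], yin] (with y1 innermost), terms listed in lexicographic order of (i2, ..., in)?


[[[y1, y3], y4], y2]


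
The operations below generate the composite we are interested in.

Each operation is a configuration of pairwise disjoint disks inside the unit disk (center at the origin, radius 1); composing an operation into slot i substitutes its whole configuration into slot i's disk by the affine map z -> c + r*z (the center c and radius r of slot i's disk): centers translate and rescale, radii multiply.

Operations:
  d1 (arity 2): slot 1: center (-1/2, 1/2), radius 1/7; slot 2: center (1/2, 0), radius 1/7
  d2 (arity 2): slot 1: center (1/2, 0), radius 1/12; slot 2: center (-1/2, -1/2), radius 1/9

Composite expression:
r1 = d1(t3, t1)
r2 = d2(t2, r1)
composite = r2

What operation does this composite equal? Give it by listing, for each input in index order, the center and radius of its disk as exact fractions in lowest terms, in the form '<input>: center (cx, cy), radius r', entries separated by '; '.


t1: center (-4/9, -1/2), radius 1/63; t2: center (1/2, 0), radius 1/12; t3: center (-5/9, -4/9), radius 1/63


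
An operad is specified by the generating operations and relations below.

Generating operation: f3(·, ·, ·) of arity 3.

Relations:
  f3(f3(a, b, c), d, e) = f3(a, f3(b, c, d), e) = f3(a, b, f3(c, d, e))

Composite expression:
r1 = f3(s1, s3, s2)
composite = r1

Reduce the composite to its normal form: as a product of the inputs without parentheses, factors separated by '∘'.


s1 ∘ s3 ∘ s2


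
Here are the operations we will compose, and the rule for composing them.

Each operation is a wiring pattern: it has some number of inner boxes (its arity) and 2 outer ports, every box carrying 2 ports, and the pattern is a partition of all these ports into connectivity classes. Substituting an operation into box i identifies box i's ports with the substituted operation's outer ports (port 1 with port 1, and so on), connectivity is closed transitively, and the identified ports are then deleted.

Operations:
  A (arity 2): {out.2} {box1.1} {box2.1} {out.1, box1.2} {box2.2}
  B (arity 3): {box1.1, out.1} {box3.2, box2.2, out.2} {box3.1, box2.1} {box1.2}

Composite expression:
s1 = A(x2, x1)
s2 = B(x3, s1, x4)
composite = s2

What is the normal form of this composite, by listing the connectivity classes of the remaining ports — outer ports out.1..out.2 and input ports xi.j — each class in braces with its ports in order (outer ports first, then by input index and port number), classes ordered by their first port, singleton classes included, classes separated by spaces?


{out.1, x3.1} {out.2, x4.2} {x1.1} {x1.2} {x2.1} {x2.2, x4.1} {x3.2}

Reachability decides: close wires over B-identified ports.
composing A on (x2, x1), with out.j its own outer ports: {out.1, x2.2} {out.2} {x1.1} {x1.2} {x2.1}
composing B on (x3, x2, x1, x4), with out.j its own outer ports: {out.1, x3.1} {out.2, x4.2} {x1.1} {x1.2} {x2.1} {x2.2, x4.1} {x3.2}


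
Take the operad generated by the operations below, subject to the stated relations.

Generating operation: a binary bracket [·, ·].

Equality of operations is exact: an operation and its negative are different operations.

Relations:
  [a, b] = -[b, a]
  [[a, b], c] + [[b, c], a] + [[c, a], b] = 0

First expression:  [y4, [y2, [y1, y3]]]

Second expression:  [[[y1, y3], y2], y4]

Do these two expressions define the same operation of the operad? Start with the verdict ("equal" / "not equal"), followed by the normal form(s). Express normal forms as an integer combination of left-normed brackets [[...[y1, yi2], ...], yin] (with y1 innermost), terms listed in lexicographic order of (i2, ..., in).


equal — both sides give [[[y1, y3], y2], y4]

The first composite normalizes to [[[y1, y3], y2], y4]
The second composite normalizes to [[[y1, y3], y2], y4]
The normal forms match — equal.


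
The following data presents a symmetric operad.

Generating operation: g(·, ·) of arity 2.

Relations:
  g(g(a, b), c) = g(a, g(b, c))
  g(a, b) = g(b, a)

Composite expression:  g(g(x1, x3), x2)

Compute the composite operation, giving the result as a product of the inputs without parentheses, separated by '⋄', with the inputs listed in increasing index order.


Shape and order are irrelevant to g; the x-input set decides.
g(x1, x3) spells out as x1 ⋄ x3
g(g(x1, x3), x2) spells out as x1 ⋄ x3 ⋄ x2
the factors in increasing index order: x1 ⋄ x2 ⋄ x3

x1 ⋄ x2 ⋄ x3


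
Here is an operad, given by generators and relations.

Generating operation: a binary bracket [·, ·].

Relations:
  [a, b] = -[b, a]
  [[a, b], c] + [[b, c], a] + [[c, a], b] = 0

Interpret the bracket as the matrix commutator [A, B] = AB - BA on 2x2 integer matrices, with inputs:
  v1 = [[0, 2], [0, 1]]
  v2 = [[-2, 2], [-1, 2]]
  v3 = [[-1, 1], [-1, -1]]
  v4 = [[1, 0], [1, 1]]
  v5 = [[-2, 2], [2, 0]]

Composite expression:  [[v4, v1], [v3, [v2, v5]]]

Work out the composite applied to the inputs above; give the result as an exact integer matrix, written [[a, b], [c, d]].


[[-12, 48], [-60, 12]]

[v4, v1] = [[-2, 0], [-1, 2]]
[v2, v5] = [[6, -4], [10, -6]]
[v3, [v2, v5]] = [[6, -12], [-12, -6]]
[[v4, v1], [v3, [v2, v5]]] = [[-12, 48], [-60, 12]]


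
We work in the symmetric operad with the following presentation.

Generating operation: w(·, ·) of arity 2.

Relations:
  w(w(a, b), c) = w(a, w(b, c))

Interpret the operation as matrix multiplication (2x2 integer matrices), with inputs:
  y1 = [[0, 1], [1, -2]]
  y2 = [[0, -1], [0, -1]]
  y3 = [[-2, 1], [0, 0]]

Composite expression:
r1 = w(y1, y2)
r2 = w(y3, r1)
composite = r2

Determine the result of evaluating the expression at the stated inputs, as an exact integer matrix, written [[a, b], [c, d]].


[[0, 3], [0, 0]]

w(y1, y2) = [[0, -1], [0, 1]]
w(y3, w(y1, y2)) = [[0, 3], [0, 0]]


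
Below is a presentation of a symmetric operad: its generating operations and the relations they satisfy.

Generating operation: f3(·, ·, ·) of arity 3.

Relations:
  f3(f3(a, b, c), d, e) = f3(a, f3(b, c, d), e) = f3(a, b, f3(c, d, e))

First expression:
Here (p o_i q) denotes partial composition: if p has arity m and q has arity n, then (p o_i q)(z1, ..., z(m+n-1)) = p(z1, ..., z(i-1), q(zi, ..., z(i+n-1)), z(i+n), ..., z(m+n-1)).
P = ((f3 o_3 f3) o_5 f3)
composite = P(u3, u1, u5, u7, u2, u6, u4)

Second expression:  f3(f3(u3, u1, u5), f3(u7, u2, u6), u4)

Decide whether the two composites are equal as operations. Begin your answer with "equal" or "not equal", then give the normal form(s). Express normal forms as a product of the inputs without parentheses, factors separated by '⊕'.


equal — both sides give u3 ⊕ u1 ⊕ u5 ⊕ u7 ⊕ u2 ⊕ u6 ⊕ u4

Reducing the first expression gives u3 ⊕ u1 ⊕ u5 ⊕ u7 ⊕ u2 ⊕ u6 ⊕ u4
Reducing the second expression gives u3 ⊕ u1 ⊕ u5 ⊕ u7 ⊕ u2 ⊕ u6 ⊕ u4
Identical normal forms: equal.


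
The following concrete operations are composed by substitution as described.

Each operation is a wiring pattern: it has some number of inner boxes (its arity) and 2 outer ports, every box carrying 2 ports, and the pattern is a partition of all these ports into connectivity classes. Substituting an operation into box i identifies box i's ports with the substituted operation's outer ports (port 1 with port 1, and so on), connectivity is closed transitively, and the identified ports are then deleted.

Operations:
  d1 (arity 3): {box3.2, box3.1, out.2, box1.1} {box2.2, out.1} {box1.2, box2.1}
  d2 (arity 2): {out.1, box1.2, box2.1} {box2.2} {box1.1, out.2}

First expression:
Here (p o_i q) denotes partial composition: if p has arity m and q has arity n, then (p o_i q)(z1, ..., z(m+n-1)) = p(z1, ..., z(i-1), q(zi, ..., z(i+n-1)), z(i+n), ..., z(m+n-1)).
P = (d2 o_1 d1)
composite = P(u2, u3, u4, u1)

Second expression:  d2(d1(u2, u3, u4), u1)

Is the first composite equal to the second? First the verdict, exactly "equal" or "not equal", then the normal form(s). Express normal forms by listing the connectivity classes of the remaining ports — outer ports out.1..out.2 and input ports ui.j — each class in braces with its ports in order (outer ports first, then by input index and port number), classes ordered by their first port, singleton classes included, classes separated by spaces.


equal; the common form is {out.1, u1.1, u2.1, u4.1, u4.2} {out.2, u3.2} {u1.2} {u2.2, u3.1}

Reducing the first expression gives {out.1, u1.1, u2.1, u4.1, u4.2} {out.2, u3.2} {u1.2} {u2.2, u3.1}
Reducing the second expression gives {out.1, u1.1, u2.1, u4.1, u4.2} {out.2, u3.2} {u1.2} {u2.2, u3.1}
Same normal form: equal.


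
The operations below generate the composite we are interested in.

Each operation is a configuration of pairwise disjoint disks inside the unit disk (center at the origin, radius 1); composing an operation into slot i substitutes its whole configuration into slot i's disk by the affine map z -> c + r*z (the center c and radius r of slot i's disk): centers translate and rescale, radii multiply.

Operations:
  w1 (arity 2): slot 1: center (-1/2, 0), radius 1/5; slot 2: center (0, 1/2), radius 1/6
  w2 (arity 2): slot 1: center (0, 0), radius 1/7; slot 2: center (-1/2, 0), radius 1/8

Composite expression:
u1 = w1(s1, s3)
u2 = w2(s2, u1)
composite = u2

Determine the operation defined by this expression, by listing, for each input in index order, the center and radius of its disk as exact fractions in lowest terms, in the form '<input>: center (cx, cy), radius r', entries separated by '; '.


s1: center (-9/16, 0), radius 1/40; s2: center (0, 0), radius 1/7; s3: center (-1/2, 1/16), radius 1/48


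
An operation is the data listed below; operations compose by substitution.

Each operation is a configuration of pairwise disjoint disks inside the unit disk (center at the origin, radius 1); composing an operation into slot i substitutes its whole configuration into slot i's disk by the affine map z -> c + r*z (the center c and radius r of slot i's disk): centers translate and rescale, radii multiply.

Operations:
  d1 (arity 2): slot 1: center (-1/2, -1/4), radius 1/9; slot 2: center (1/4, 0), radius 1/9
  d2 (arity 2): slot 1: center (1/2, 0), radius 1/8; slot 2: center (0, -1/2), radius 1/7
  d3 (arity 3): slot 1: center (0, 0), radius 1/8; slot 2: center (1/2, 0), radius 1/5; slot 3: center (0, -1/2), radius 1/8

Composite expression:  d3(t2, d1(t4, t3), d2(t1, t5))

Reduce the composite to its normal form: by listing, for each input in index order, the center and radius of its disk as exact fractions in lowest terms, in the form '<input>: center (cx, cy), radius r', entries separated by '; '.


t1: center (1/16, -1/2), radius 1/64; t2: center (0, 0), radius 1/8; t3: center (11/20, 0), radius 1/45; t4: center (2/5, -1/20), radius 1/45; t5: center (0, -9/16), radius 1/56

Each t-disk chains the slot maps above it in d3; radii multiply.
for t2, the 1-step affine chain lands on center (0, 0), radius 1/8
for t4, the 2-step affine chain lands on center (2/5, -1/20), radius 1/45
for t3, the 2-step affine chain lands on center (11/20, 0), radius 1/45
for t1, the 2-step affine chain lands on center (1/16, -1/2), radius 1/64
for t5, the 2-step affine chain lands on center (0, -9/16), radius 1/56


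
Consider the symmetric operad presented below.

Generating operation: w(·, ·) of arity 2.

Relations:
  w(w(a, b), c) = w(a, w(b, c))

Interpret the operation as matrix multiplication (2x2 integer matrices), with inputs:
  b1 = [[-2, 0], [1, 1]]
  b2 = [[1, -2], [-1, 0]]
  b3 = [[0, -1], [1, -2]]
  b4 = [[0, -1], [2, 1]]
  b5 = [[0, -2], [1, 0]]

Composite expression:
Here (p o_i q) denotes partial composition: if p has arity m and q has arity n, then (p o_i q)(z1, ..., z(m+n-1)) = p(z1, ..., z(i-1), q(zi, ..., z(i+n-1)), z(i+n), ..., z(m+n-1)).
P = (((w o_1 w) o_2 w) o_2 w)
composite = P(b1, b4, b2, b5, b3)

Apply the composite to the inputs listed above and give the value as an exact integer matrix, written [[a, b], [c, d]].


w(b4, b2) = [[1, 0], [1, -4]]
w(w(b4, b2), b5) = [[0, -2], [-4, -2]]
w(b1, w(w(b4, b2), b5)) = [[0, 4], [-4, -4]]
w(w(b1, w(w(b4, b2), b5)), b3) = [[4, -8], [-4, 12]]

[[4, -8], [-4, 12]]


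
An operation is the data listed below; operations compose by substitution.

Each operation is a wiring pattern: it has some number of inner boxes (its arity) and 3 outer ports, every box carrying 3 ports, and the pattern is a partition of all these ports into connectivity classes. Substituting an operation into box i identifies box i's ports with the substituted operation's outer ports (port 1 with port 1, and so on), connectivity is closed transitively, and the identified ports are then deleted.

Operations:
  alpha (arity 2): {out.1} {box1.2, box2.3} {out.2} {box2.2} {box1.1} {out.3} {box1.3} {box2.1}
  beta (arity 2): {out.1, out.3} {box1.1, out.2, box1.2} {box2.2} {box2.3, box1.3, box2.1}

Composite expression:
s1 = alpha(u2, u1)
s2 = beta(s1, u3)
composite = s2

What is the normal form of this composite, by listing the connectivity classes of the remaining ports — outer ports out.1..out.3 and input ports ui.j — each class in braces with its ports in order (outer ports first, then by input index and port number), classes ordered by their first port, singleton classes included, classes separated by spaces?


{out.1, out.3} {out.2} {u1.1} {u1.2} {u1.3, u2.2} {u2.1} {u2.3} {u3.1, u3.3} {u3.2}

Connectivity passes through glued beta-boundaries; trace each wire chain.
after alpha, the pattern on (u2, u1) reads {out.1} {out.2} {out.3} {u1.1} {u1.2} {u1.3, u2.2} {u2.1} {u2.3} (out.j = its outer ports)
after beta, the pattern on (u2, u1, u3) reads {out.1, out.3} {out.2} {u1.1} {u1.2} {u1.3, u2.2} {u2.1} {u2.3} {u3.1, u3.3} {u3.2} (out.j = its outer ports)


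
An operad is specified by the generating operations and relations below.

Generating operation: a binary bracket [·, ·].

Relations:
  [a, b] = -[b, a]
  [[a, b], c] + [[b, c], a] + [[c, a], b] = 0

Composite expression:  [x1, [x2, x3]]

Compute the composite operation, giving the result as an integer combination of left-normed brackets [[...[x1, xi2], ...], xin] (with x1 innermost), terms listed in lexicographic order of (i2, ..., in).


[[x1, x2], x3] - [[x1, x3], x2]

Skip Jacobi rewriting: expand, keep x1-initial words, read off terms.
Composite bracket: [x1, [x2, x3]]
Each bracket splits as ab - ba, giving 4 signed words (2^2 = 4).
Coefficients come from the x1-initial words:
  x1x2x3 (sign +1) contributes +[[x1, x2], x3]
  x1x3x2 (sign -1) contributes -[[x1, x3], x2]
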